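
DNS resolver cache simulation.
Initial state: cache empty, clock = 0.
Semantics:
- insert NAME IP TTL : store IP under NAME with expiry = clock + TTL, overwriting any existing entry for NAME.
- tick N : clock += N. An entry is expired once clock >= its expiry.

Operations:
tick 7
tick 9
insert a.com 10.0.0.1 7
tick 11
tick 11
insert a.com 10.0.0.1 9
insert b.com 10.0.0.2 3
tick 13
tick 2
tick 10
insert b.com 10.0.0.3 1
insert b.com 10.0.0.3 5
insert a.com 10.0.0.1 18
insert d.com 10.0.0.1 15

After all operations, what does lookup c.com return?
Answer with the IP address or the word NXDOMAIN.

Op 1: tick 7 -> clock=7.
Op 2: tick 9 -> clock=16.
Op 3: insert a.com -> 10.0.0.1 (expiry=16+7=23). clock=16
Op 4: tick 11 -> clock=27. purged={a.com}
Op 5: tick 11 -> clock=38.
Op 6: insert a.com -> 10.0.0.1 (expiry=38+9=47). clock=38
Op 7: insert b.com -> 10.0.0.2 (expiry=38+3=41). clock=38
Op 8: tick 13 -> clock=51. purged={a.com,b.com}
Op 9: tick 2 -> clock=53.
Op 10: tick 10 -> clock=63.
Op 11: insert b.com -> 10.0.0.3 (expiry=63+1=64). clock=63
Op 12: insert b.com -> 10.0.0.3 (expiry=63+5=68). clock=63
Op 13: insert a.com -> 10.0.0.1 (expiry=63+18=81). clock=63
Op 14: insert d.com -> 10.0.0.1 (expiry=63+15=78). clock=63
lookup c.com: not in cache (expired or never inserted)

Answer: NXDOMAIN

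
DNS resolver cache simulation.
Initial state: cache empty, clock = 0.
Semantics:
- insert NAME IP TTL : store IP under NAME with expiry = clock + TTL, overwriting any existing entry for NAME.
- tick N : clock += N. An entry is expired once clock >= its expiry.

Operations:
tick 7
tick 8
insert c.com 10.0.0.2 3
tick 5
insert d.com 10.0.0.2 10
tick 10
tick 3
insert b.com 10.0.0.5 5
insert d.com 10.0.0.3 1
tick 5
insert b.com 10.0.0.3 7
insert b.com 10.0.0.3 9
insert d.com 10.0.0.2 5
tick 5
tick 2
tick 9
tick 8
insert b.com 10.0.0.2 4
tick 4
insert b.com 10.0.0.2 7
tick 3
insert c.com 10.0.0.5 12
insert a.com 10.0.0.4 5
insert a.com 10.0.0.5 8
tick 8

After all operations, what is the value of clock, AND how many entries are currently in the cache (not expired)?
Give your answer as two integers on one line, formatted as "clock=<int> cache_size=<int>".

Answer: clock=77 cache_size=1

Derivation:
Op 1: tick 7 -> clock=7.
Op 2: tick 8 -> clock=15.
Op 3: insert c.com -> 10.0.0.2 (expiry=15+3=18). clock=15
Op 4: tick 5 -> clock=20. purged={c.com}
Op 5: insert d.com -> 10.0.0.2 (expiry=20+10=30). clock=20
Op 6: tick 10 -> clock=30. purged={d.com}
Op 7: tick 3 -> clock=33.
Op 8: insert b.com -> 10.0.0.5 (expiry=33+5=38). clock=33
Op 9: insert d.com -> 10.0.0.3 (expiry=33+1=34). clock=33
Op 10: tick 5 -> clock=38. purged={b.com,d.com}
Op 11: insert b.com -> 10.0.0.3 (expiry=38+7=45). clock=38
Op 12: insert b.com -> 10.0.0.3 (expiry=38+9=47). clock=38
Op 13: insert d.com -> 10.0.0.2 (expiry=38+5=43). clock=38
Op 14: tick 5 -> clock=43. purged={d.com}
Op 15: tick 2 -> clock=45.
Op 16: tick 9 -> clock=54. purged={b.com}
Op 17: tick 8 -> clock=62.
Op 18: insert b.com -> 10.0.0.2 (expiry=62+4=66). clock=62
Op 19: tick 4 -> clock=66. purged={b.com}
Op 20: insert b.com -> 10.0.0.2 (expiry=66+7=73). clock=66
Op 21: tick 3 -> clock=69.
Op 22: insert c.com -> 10.0.0.5 (expiry=69+12=81). clock=69
Op 23: insert a.com -> 10.0.0.4 (expiry=69+5=74). clock=69
Op 24: insert a.com -> 10.0.0.5 (expiry=69+8=77). clock=69
Op 25: tick 8 -> clock=77. purged={a.com,b.com}
Final clock = 77
Final cache (unexpired): {c.com} -> size=1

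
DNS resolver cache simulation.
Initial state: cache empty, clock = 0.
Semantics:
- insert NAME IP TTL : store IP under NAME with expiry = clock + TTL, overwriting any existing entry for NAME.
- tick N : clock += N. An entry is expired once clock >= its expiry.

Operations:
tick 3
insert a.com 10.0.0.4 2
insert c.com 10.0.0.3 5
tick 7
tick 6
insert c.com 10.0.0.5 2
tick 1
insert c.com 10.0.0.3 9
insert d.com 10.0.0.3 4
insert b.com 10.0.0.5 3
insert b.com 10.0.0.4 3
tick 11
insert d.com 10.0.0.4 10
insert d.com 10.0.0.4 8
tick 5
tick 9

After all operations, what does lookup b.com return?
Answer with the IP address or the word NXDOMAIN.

Answer: NXDOMAIN

Derivation:
Op 1: tick 3 -> clock=3.
Op 2: insert a.com -> 10.0.0.4 (expiry=3+2=5). clock=3
Op 3: insert c.com -> 10.0.0.3 (expiry=3+5=8). clock=3
Op 4: tick 7 -> clock=10. purged={a.com,c.com}
Op 5: tick 6 -> clock=16.
Op 6: insert c.com -> 10.0.0.5 (expiry=16+2=18). clock=16
Op 7: tick 1 -> clock=17.
Op 8: insert c.com -> 10.0.0.3 (expiry=17+9=26). clock=17
Op 9: insert d.com -> 10.0.0.3 (expiry=17+4=21). clock=17
Op 10: insert b.com -> 10.0.0.5 (expiry=17+3=20). clock=17
Op 11: insert b.com -> 10.0.0.4 (expiry=17+3=20). clock=17
Op 12: tick 11 -> clock=28. purged={b.com,c.com,d.com}
Op 13: insert d.com -> 10.0.0.4 (expiry=28+10=38). clock=28
Op 14: insert d.com -> 10.0.0.4 (expiry=28+8=36). clock=28
Op 15: tick 5 -> clock=33.
Op 16: tick 9 -> clock=42. purged={d.com}
lookup b.com: not in cache (expired or never inserted)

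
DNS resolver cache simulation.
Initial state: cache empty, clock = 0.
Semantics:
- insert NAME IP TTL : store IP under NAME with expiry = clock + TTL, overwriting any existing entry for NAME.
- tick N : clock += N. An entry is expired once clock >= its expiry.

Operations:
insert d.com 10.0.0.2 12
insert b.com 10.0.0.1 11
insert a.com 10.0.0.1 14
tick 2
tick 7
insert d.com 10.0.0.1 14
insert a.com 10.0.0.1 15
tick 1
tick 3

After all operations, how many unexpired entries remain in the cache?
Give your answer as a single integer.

Answer: 2

Derivation:
Op 1: insert d.com -> 10.0.0.2 (expiry=0+12=12). clock=0
Op 2: insert b.com -> 10.0.0.1 (expiry=0+11=11). clock=0
Op 3: insert a.com -> 10.0.0.1 (expiry=0+14=14). clock=0
Op 4: tick 2 -> clock=2.
Op 5: tick 7 -> clock=9.
Op 6: insert d.com -> 10.0.0.1 (expiry=9+14=23). clock=9
Op 7: insert a.com -> 10.0.0.1 (expiry=9+15=24). clock=9
Op 8: tick 1 -> clock=10.
Op 9: tick 3 -> clock=13. purged={b.com}
Final cache (unexpired): {a.com,d.com} -> size=2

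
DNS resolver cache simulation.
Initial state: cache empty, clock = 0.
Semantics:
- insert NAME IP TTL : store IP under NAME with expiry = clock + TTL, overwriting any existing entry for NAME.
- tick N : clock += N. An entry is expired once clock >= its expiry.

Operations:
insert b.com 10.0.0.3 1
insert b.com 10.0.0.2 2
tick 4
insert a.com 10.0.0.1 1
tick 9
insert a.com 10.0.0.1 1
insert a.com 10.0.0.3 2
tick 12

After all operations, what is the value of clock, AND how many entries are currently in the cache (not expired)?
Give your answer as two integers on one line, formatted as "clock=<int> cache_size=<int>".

Op 1: insert b.com -> 10.0.0.3 (expiry=0+1=1). clock=0
Op 2: insert b.com -> 10.0.0.2 (expiry=0+2=2). clock=0
Op 3: tick 4 -> clock=4. purged={b.com}
Op 4: insert a.com -> 10.0.0.1 (expiry=4+1=5). clock=4
Op 5: tick 9 -> clock=13. purged={a.com}
Op 6: insert a.com -> 10.0.0.1 (expiry=13+1=14). clock=13
Op 7: insert a.com -> 10.0.0.3 (expiry=13+2=15). clock=13
Op 8: tick 12 -> clock=25. purged={a.com}
Final clock = 25
Final cache (unexpired): {} -> size=0

Answer: clock=25 cache_size=0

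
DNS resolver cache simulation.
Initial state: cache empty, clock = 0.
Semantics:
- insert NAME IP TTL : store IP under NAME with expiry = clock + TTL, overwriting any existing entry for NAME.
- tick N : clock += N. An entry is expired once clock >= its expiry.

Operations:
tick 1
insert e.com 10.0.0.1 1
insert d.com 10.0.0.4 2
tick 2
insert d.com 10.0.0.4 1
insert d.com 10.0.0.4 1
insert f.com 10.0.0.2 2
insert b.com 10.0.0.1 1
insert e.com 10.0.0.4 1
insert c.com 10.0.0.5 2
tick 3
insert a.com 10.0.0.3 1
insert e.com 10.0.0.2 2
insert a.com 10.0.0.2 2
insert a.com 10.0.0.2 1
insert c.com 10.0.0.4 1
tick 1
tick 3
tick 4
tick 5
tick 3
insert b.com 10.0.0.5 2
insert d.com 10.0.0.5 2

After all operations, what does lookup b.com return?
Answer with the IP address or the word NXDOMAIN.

Op 1: tick 1 -> clock=1.
Op 2: insert e.com -> 10.0.0.1 (expiry=1+1=2). clock=1
Op 3: insert d.com -> 10.0.0.4 (expiry=1+2=3). clock=1
Op 4: tick 2 -> clock=3. purged={d.com,e.com}
Op 5: insert d.com -> 10.0.0.4 (expiry=3+1=4). clock=3
Op 6: insert d.com -> 10.0.0.4 (expiry=3+1=4). clock=3
Op 7: insert f.com -> 10.0.0.2 (expiry=3+2=5). clock=3
Op 8: insert b.com -> 10.0.0.1 (expiry=3+1=4). clock=3
Op 9: insert e.com -> 10.0.0.4 (expiry=3+1=4). clock=3
Op 10: insert c.com -> 10.0.0.5 (expiry=3+2=5). clock=3
Op 11: tick 3 -> clock=6. purged={b.com,c.com,d.com,e.com,f.com}
Op 12: insert a.com -> 10.0.0.3 (expiry=6+1=7). clock=6
Op 13: insert e.com -> 10.0.0.2 (expiry=6+2=8). clock=6
Op 14: insert a.com -> 10.0.0.2 (expiry=6+2=8). clock=6
Op 15: insert a.com -> 10.0.0.2 (expiry=6+1=7). clock=6
Op 16: insert c.com -> 10.0.0.4 (expiry=6+1=7). clock=6
Op 17: tick 1 -> clock=7. purged={a.com,c.com}
Op 18: tick 3 -> clock=10. purged={e.com}
Op 19: tick 4 -> clock=14.
Op 20: tick 5 -> clock=19.
Op 21: tick 3 -> clock=22.
Op 22: insert b.com -> 10.0.0.5 (expiry=22+2=24). clock=22
Op 23: insert d.com -> 10.0.0.5 (expiry=22+2=24). clock=22
lookup b.com: present, ip=10.0.0.5 expiry=24 > clock=22

Answer: 10.0.0.5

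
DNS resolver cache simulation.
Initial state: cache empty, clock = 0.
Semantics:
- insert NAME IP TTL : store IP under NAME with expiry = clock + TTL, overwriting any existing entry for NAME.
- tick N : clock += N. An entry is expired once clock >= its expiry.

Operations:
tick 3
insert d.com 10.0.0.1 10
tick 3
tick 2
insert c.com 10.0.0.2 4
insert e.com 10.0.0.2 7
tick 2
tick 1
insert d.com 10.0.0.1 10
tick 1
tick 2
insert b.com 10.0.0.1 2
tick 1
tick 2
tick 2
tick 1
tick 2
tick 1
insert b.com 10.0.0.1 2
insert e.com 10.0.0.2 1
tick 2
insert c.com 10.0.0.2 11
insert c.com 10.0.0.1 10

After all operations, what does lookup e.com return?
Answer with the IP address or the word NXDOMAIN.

Op 1: tick 3 -> clock=3.
Op 2: insert d.com -> 10.0.0.1 (expiry=3+10=13). clock=3
Op 3: tick 3 -> clock=6.
Op 4: tick 2 -> clock=8.
Op 5: insert c.com -> 10.0.0.2 (expiry=8+4=12). clock=8
Op 6: insert e.com -> 10.0.0.2 (expiry=8+7=15). clock=8
Op 7: tick 2 -> clock=10.
Op 8: tick 1 -> clock=11.
Op 9: insert d.com -> 10.0.0.1 (expiry=11+10=21). clock=11
Op 10: tick 1 -> clock=12. purged={c.com}
Op 11: tick 2 -> clock=14.
Op 12: insert b.com -> 10.0.0.1 (expiry=14+2=16). clock=14
Op 13: tick 1 -> clock=15. purged={e.com}
Op 14: tick 2 -> clock=17. purged={b.com}
Op 15: tick 2 -> clock=19.
Op 16: tick 1 -> clock=20.
Op 17: tick 2 -> clock=22. purged={d.com}
Op 18: tick 1 -> clock=23.
Op 19: insert b.com -> 10.0.0.1 (expiry=23+2=25). clock=23
Op 20: insert e.com -> 10.0.0.2 (expiry=23+1=24). clock=23
Op 21: tick 2 -> clock=25. purged={b.com,e.com}
Op 22: insert c.com -> 10.0.0.2 (expiry=25+11=36). clock=25
Op 23: insert c.com -> 10.0.0.1 (expiry=25+10=35). clock=25
lookup e.com: not in cache (expired or never inserted)

Answer: NXDOMAIN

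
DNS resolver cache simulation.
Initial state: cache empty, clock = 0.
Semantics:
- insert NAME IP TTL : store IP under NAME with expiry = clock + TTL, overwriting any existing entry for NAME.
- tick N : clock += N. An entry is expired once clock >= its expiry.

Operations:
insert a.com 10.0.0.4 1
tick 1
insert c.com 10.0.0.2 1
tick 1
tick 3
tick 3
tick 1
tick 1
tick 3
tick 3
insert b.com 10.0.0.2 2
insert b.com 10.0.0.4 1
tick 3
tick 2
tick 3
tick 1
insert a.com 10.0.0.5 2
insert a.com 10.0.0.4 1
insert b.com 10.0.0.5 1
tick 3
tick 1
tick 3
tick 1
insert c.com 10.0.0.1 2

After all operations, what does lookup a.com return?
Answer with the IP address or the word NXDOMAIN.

Answer: NXDOMAIN

Derivation:
Op 1: insert a.com -> 10.0.0.4 (expiry=0+1=1). clock=0
Op 2: tick 1 -> clock=1. purged={a.com}
Op 3: insert c.com -> 10.0.0.2 (expiry=1+1=2). clock=1
Op 4: tick 1 -> clock=2. purged={c.com}
Op 5: tick 3 -> clock=5.
Op 6: tick 3 -> clock=8.
Op 7: tick 1 -> clock=9.
Op 8: tick 1 -> clock=10.
Op 9: tick 3 -> clock=13.
Op 10: tick 3 -> clock=16.
Op 11: insert b.com -> 10.0.0.2 (expiry=16+2=18). clock=16
Op 12: insert b.com -> 10.0.0.4 (expiry=16+1=17). clock=16
Op 13: tick 3 -> clock=19. purged={b.com}
Op 14: tick 2 -> clock=21.
Op 15: tick 3 -> clock=24.
Op 16: tick 1 -> clock=25.
Op 17: insert a.com -> 10.0.0.5 (expiry=25+2=27). clock=25
Op 18: insert a.com -> 10.0.0.4 (expiry=25+1=26). clock=25
Op 19: insert b.com -> 10.0.0.5 (expiry=25+1=26). clock=25
Op 20: tick 3 -> clock=28. purged={a.com,b.com}
Op 21: tick 1 -> clock=29.
Op 22: tick 3 -> clock=32.
Op 23: tick 1 -> clock=33.
Op 24: insert c.com -> 10.0.0.1 (expiry=33+2=35). clock=33
lookup a.com: not in cache (expired or never inserted)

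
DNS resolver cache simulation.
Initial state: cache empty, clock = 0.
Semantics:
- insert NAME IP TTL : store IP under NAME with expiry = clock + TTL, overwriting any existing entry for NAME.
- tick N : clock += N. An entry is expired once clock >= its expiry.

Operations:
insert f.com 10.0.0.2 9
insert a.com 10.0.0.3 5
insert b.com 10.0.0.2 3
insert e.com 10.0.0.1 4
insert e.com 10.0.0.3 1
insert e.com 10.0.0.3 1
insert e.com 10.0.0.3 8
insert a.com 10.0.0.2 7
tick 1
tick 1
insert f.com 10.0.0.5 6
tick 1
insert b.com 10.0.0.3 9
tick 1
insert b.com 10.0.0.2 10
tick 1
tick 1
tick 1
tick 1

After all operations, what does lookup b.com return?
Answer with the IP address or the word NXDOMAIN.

Op 1: insert f.com -> 10.0.0.2 (expiry=0+9=9). clock=0
Op 2: insert a.com -> 10.0.0.3 (expiry=0+5=5). clock=0
Op 3: insert b.com -> 10.0.0.2 (expiry=0+3=3). clock=0
Op 4: insert e.com -> 10.0.0.1 (expiry=0+4=4). clock=0
Op 5: insert e.com -> 10.0.0.3 (expiry=0+1=1). clock=0
Op 6: insert e.com -> 10.0.0.3 (expiry=0+1=1). clock=0
Op 7: insert e.com -> 10.0.0.3 (expiry=0+8=8). clock=0
Op 8: insert a.com -> 10.0.0.2 (expiry=0+7=7). clock=0
Op 9: tick 1 -> clock=1.
Op 10: tick 1 -> clock=2.
Op 11: insert f.com -> 10.0.0.5 (expiry=2+6=8). clock=2
Op 12: tick 1 -> clock=3. purged={b.com}
Op 13: insert b.com -> 10.0.0.3 (expiry=3+9=12). clock=3
Op 14: tick 1 -> clock=4.
Op 15: insert b.com -> 10.0.0.2 (expiry=4+10=14). clock=4
Op 16: tick 1 -> clock=5.
Op 17: tick 1 -> clock=6.
Op 18: tick 1 -> clock=7. purged={a.com}
Op 19: tick 1 -> clock=8. purged={e.com,f.com}
lookup b.com: present, ip=10.0.0.2 expiry=14 > clock=8

Answer: 10.0.0.2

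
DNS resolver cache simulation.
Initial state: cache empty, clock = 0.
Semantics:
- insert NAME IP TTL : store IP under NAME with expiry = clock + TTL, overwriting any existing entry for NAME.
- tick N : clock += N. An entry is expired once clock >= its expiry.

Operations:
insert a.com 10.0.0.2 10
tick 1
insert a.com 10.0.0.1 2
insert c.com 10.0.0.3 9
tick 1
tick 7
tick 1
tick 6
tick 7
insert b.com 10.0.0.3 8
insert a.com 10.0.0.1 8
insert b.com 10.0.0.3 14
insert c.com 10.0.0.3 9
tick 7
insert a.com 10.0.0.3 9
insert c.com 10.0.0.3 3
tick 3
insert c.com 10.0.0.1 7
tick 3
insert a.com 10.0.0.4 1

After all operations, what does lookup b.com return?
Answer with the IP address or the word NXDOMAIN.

Answer: 10.0.0.3

Derivation:
Op 1: insert a.com -> 10.0.0.2 (expiry=0+10=10). clock=0
Op 2: tick 1 -> clock=1.
Op 3: insert a.com -> 10.0.0.1 (expiry=1+2=3). clock=1
Op 4: insert c.com -> 10.0.0.3 (expiry=1+9=10). clock=1
Op 5: tick 1 -> clock=2.
Op 6: tick 7 -> clock=9. purged={a.com}
Op 7: tick 1 -> clock=10. purged={c.com}
Op 8: tick 6 -> clock=16.
Op 9: tick 7 -> clock=23.
Op 10: insert b.com -> 10.0.0.3 (expiry=23+8=31). clock=23
Op 11: insert a.com -> 10.0.0.1 (expiry=23+8=31). clock=23
Op 12: insert b.com -> 10.0.0.3 (expiry=23+14=37). clock=23
Op 13: insert c.com -> 10.0.0.3 (expiry=23+9=32). clock=23
Op 14: tick 7 -> clock=30.
Op 15: insert a.com -> 10.0.0.3 (expiry=30+9=39). clock=30
Op 16: insert c.com -> 10.0.0.3 (expiry=30+3=33). clock=30
Op 17: tick 3 -> clock=33. purged={c.com}
Op 18: insert c.com -> 10.0.0.1 (expiry=33+7=40). clock=33
Op 19: tick 3 -> clock=36.
Op 20: insert a.com -> 10.0.0.4 (expiry=36+1=37). clock=36
lookup b.com: present, ip=10.0.0.3 expiry=37 > clock=36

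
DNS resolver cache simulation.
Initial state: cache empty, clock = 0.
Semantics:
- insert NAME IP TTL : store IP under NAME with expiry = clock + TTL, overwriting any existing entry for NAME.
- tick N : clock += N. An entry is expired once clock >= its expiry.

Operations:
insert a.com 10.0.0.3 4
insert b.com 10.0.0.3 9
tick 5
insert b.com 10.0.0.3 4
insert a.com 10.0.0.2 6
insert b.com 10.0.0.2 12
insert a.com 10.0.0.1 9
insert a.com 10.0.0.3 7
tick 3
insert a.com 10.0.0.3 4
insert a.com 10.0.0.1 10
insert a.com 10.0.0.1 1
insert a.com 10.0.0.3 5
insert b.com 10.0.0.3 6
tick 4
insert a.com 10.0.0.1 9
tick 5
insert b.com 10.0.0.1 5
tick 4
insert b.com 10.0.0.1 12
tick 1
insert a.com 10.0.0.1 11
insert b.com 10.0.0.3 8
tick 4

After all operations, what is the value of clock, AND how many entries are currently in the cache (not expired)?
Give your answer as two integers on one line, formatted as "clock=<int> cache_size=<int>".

Answer: clock=26 cache_size=2

Derivation:
Op 1: insert a.com -> 10.0.0.3 (expiry=0+4=4). clock=0
Op 2: insert b.com -> 10.0.0.3 (expiry=0+9=9). clock=0
Op 3: tick 5 -> clock=5. purged={a.com}
Op 4: insert b.com -> 10.0.0.3 (expiry=5+4=9). clock=5
Op 5: insert a.com -> 10.0.0.2 (expiry=5+6=11). clock=5
Op 6: insert b.com -> 10.0.0.2 (expiry=5+12=17). clock=5
Op 7: insert a.com -> 10.0.0.1 (expiry=5+9=14). clock=5
Op 8: insert a.com -> 10.0.0.3 (expiry=5+7=12). clock=5
Op 9: tick 3 -> clock=8.
Op 10: insert a.com -> 10.0.0.3 (expiry=8+4=12). clock=8
Op 11: insert a.com -> 10.0.0.1 (expiry=8+10=18). clock=8
Op 12: insert a.com -> 10.0.0.1 (expiry=8+1=9). clock=8
Op 13: insert a.com -> 10.0.0.3 (expiry=8+5=13). clock=8
Op 14: insert b.com -> 10.0.0.3 (expiry=8+6=14). clock=8
Op 15: tick 4 -> clock=12.
Op 16: insert a.com -> 10.0.0.1 (expiry=12+9=21). clock=12
Op 17: tick 5 -> clock=17. purged={b.com}
Op 18: insert b.com -> 10.0.0.1 (expiry=17+5=22). clock=17
Op 19: tick 4 -> clock=21. purged={a.com}
Op 20: insert b.com -> 10.0.0.1 (expiry=21+12=33). clock=21
Op 21: tick 1 -> clock=22.
Op 22: insert a.com -> 10.0.0.1 (expiry=22+11=33). clock=22
Op 23: insert b.com -> 10.0.0.3 (expiry=22+8=30). clock=22
Op 24: tick 4 -> clock=26.
Final clock = 26
Final cache (unexpired): {a.com,b.com} -> size=2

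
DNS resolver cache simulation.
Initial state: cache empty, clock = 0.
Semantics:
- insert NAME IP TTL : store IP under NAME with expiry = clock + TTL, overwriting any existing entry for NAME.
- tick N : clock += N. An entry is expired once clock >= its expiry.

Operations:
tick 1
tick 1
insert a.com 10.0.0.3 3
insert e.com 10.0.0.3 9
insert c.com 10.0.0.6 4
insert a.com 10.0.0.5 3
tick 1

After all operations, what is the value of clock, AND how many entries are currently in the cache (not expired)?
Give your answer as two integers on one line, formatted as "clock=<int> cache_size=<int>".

Op 1: tick 1 -> clock=1.
Op 2: tick 1 -> clock=2.
Op 3: insert a.com -> 10.0.0.3 (expiry=2+3=5). clock=2
Op 4: insert e.com -> 10.0.0.3 (expiry=2+9=11). clock=2
Op 5: insert c.com -> 10.0.0.6 (expiry=2+4=6). clock=2
Op 6: insert a.com -> 10.0.0.5 (expiry=2+3=5). clock=2
Op 7: tick 1 -> clock=3.
Final clock = 3
Final cache (unexpired): {a.com,c.com,e.com} -> size=3

Answer: clock=3 cache_size=3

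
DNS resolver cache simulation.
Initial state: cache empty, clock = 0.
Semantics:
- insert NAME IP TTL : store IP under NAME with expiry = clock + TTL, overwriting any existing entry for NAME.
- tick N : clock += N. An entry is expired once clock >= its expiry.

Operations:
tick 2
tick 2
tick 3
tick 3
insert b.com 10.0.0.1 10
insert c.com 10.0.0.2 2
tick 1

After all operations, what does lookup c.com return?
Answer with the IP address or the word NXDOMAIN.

Answer: 10.0.0.2

Derivation:
Op 1: tick 2 -> clock=2.
Op 2: tick 2 -> clock=4.
Op 3: tick 3 -> clock=7.
Op 4: tick 3 -> clock=10.
Op 5: insert b.com -> 10.0.0.1 (expiry=10+10=20). clock=10
Op 6: insert c.com -> 10.0.0.2 (expiry=10+2=12). clock=10
Op 7: tick 1 -> clock=11.
lookup c.com: present, ip=10.0.0.2 expiry=12 > clock=11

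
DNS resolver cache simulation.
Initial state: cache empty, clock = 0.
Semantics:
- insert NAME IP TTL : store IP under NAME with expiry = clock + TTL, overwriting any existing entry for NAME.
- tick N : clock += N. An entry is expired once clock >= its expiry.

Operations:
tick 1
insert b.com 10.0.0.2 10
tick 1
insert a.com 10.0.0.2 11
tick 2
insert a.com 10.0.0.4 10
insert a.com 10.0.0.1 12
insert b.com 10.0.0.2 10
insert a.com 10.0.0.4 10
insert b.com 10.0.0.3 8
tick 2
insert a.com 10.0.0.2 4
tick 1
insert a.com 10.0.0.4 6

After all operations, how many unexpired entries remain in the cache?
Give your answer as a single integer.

Answer: 2

Derivation:
Op 1: tick 1 -> clock=1.
Op 2: insert b.com -> 10.0.0.2 (expiry=1+10=11). clock=1
Op 3: tick 1 -> clock=2.
Op 4: insert a.com -> 10.0.0.2 (expiry=2+11=13). clock=2
Op 5: tick 2 -> clock=4.
Op 6: insert a.com -> 10.0.0.4 (expiry=4+10=14). clock=4
Op 7: insert a.com -> 10.0.0.1 (expiry=4+12=16). clock=4
Op 8: insert b.com -> 10.0.0.2 (expiry=4+10=14). clock=4
Op 9: insert a.com -> 10.0.0.4 (expiry=4+10=14). clock=4
Op 10: insert b.com -> 10.0.0.3 (expiry=4+8=12). clock=4
Op 11: tick 2 -> clock=6.
Op 12: insert a.com -> 10.0.0.2 (expiry=6+4=10). clock=6
Op 13: tick 1 -> clock=7.
Op 14: insert a.com -> 10.0.0.4 (expiry=7+6=13). clock=7
Final cache (unexpired): {a.com,b.com} -> size=2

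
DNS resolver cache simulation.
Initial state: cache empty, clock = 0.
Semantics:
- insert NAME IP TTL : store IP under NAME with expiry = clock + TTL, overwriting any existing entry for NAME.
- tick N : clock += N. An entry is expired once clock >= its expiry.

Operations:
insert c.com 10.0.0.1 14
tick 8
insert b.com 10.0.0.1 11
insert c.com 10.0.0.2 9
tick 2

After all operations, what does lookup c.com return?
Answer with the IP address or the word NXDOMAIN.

Answer: 10.0.0.2

Derivation:
Op 1: insert c.com -> 10.0.0.1 (expiry=0+14=14). clock=0
Op 2: tick 8 -> clock=8.
Op 3: insert b.com -> 10.0.0.1 (expiry=8+11=19). clock=8
Op 4: insert c.com -> 10.0.0.2 (expiry=8+9=17). clock=8
Op 5: tick 2 -> clock=10.
lookup c.com: present, ip=10.0.0.2 expiry=17 > clock=10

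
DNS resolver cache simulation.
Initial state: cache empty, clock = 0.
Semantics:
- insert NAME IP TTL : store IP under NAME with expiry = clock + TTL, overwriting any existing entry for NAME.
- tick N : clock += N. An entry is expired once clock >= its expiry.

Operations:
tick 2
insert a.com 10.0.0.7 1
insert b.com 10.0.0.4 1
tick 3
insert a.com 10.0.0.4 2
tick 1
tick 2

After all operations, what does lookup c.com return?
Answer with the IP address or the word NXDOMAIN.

Op 1: tick 2 -> clock=2.
Op 2: insert a.com -> 10.0.0.7 (expiry=2+1=3). clock=2
Op 3: insert b.com -> 10.0.0.4 (expiry=2+1=3). clock=2
Op 4: tick 3 -> clock=5. purged={a.com,b.com}
Op 5: insert a.com -> 10.0.0.4 (expiry=5+2=7). clock=5
Op 6: tick 1 -> clock=6.
Op 7: tick 2 -> clock=8. purged={a.com}
lookup c.com: not in cache (expired or never inserted)

Answer: NXDOMAIN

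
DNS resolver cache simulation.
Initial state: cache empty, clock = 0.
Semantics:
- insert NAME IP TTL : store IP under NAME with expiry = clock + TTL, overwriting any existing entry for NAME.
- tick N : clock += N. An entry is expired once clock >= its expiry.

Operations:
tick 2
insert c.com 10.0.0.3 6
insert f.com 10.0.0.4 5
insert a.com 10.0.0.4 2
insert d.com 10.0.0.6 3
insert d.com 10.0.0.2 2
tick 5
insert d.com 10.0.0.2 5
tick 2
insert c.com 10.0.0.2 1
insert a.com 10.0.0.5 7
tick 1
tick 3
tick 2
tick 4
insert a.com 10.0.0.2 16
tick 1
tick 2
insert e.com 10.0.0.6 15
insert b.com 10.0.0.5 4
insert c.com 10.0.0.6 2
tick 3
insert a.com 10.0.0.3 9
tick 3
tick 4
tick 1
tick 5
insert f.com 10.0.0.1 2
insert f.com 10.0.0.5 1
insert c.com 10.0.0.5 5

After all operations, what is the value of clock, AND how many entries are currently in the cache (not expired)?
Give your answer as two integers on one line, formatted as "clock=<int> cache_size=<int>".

Op 1: tick 2 -> clock=2.
Op 2: insert c.com -> 10.0.0.3 (expiry=2+6=8). clock=2
Op 3: insert f.com -> 10.0.0.4 (expiry=2+5=7). clock=2
Op 4: insert a.com -> 10.0.0.4 (expiry=2+2=4). clock=2
Op 5: insert d.com -> 10.0.0.6 (expiry=2+3=5). clock=2
Op 6: insert d.com -> 10.0.0.2 (expiry=2+2=4). clock=2
Op 7: tick 5 -> clock=7. purged={a.com,d.com,f.com}
Op 8: insert d.com -> 10.0.0.2 (expiry=7+5=12). clock=7
Op 9: tick 2 -> clock=9. purged={c.com}
Op 10: insert c.com -> 10.0.0.2 (expiry=9+1=10). clock=9
Op 11: insert a.com -> 10.0.0.5 (expiry=9+7=16). clock=9
Op 12: tick 1 -> clock=10. purged={c.com}
Op 13: tick 3 -> clock=13. purged={d.com}
Op 14: tick 2 -> clock=15.
Op 15: tick 4 -> clock=19. purged={a.com}
Op 16: insert a.com -> 10.0.0.2 (expiry=19+16=35). clock=19
Op 17: tick 1 -> clock=20.
Op 18: tick 2 -> clock=22.
Op 19: insert e.com -> 10.0.0.6 (expiry=22+15=37). clock=22
Op 20: insert b.com -> 10.0.0.5 (expiry=22+4=26). clock=22
Op 21: insert c.com -> 10.0.0.6 (expiry=22+2=24). clock=22
Op 22: tick 3 -> clock=25. purged={c.com}
Op 23: insert a.com -> 10.0.0.3 (expiry=25+9=34). clock=25
Op 24: tick 3 -> clock=28. purged={b.com}
Op 25: tick 4 -> clock=32.
Op 26: tick 1 -> clock=33.
Op 27: tick 5 -> clock=38. purged={a.com,e.com}
Op 28: insert f.com -> 10.0.0.1 (expiry=38+2=40). clock=38
Op 29: insert f.com -> 10.0.0.5 (expiry=38+1=39). clock=38
Op 30: insert c.com -> 10.0.0.5 (expiry=38+5=43). clock=38
Final clock = 38
Final cache (unexpired): {c.com,f.com} -> size=2

Answer: clock=38 cache_size=2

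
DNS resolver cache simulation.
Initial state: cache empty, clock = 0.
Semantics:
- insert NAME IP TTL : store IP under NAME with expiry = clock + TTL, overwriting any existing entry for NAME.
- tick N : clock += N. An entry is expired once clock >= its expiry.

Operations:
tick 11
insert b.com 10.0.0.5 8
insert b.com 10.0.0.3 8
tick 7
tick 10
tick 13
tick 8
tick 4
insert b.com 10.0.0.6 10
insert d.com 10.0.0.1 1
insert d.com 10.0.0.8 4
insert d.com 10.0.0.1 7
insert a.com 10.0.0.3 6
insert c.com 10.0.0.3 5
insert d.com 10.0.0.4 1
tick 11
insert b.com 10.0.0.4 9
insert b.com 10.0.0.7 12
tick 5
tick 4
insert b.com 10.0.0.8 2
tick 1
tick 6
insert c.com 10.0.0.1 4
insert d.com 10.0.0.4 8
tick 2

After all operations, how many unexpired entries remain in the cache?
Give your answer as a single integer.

Answer: 2

Derivation:
Op 1: tick 11 -> clock=11.
Op 2: insert b.com -> 10.0.0.5 (expiry=11+8=19). clock=11
Op 3: insert b.com -> 10.0.0.3 (expiry=11+8=19). clock=11
Op 4: tick 7 -> clock=18.
Op 5: tick 10 -> clock=28. purged={b.com}
Op 6: tick 13 -> clock=41.
Op 7: tick 8 -> clock=49.
Op 8: tick 4 -> clock=53.
Op 9: insert b.com -> 10.0.0.6 (expiry=53+10=63). clock=53
Op 10: insert d.com -> 10.0.0.1 (expiry=53+1=54). clock=53
Op 11: insert d.com -> 10.0.0.8 (expiry=53+4=57). clock=53
Op 12: insert d.com -> 10.0.0.1 (expiry=53+7=60). clock=53
Op 13: insert a.com -> 10.0.0.3 (expiry=53+6=59). clock=53
Op 14: insert c.com -> 10.0.0.3 (expiry=53+5=58). clock=53
Op 15: insert d.com -> 10.0.0.4 (expiry=53+1=54). clock=53
Op 16: tick 11 -> clock=64. purged={a.com,b.com,c.com,d.com}
Op 17: insert b.com -> 10.0.0.4 (expiry=64+9=73). clock=64
Op 18: insert b.com -> 10.0.0.7 (expiry=64+12=76). clock=64
Op 19: tick 5 -> clock=69.
Op 20: tick 4 -> clock=73.
Op 21: insert b.com -> 10.0.0.8 (expiry=73+2=75). clock=73
Op 22: tick 1 -> clock=74.
Op 23: tick 6 -> clock=80. purged={b.com}
Op 24: insert c.com -> 10.0.0.1 (expiry=80+4=84). clock=80
Op 25: insert d.com -> 10.0.0.4 (expiry=80+8=88). clock=80
Op 26: tick 2 -> clock=82.
Final cache (unexpired): {c.com,d.com} -> size=2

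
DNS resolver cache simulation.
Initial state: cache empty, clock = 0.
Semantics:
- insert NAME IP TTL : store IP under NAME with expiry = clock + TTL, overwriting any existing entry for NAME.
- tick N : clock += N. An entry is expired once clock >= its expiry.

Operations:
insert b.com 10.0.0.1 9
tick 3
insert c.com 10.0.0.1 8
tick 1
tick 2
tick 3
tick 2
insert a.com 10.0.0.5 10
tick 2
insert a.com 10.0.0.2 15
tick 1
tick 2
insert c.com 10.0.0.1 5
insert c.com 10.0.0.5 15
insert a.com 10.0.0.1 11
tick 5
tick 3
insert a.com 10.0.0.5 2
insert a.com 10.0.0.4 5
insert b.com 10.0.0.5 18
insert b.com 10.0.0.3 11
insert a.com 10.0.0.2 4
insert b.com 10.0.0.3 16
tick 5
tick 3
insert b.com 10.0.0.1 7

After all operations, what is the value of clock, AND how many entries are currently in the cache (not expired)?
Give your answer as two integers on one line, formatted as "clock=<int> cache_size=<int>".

Answer: clock=32 cache_size=1

Derivation:
Op 1: insert b.com -> 10.0.0.1 (expiry=0+9=9). clock=0
Op 2: tick 3 -> clock=3.
Op 3: insert c.com -> 10.0.0.1 (expiry=3+8=11). clock=3
Op 4: tick 1 -> clock=4.
Op 5: tick 2 -> clock=6.
Op 6: tick 3 -> clock=9. purged={b.com}
Op 7: tick 2 -> clock=11. purged={c.com}
Op 8: insert a.com -> 10.0.0.5 (expiry=11+10=21). clock=11
Op 9: tick 2 -> clock=13.
Op 10: insert a.com -> 10.0.0.2 (expiry=13+15=28). clock=13
Op 11: tick 1 -> clock=14.
Op 12: tick 2 -> clock=16.
Op 13: insert c.com -> 10.0.0.1 (expiry=16+5=21). clock=16
Op 14: insert c.com -> 10.0.0.5 (expiry=16+15=31). clock=16
Op 15: insert a.com -> 10.0.0.1 (expiry=16+11=27). clock=16
Op 16: tick 5 -> clock=21.
Op 17: tick 3 -> clock=24.
Op 18: insert a.com -> 10.0.0.5 (expiry=24+2=26). clock=24
Op 19: insert a.com -> 10.0.0.4 (expiry=24+5=29). clock=24
Op 20: insert b.com -> 10.0.0.5 (expiry=24+18=42). clock=24
Op 21: insert b.com -> 10.0.0.3 (expiry=24+11=35). clock=24
Op 22: insert a.com -> 10.0.0.2 (expiry=24+4=28). clock=24
Op 23: insert b.com -> 10.0.0.3 (expiry=24+16=40). clock=24
Op 24: tick 5 -> clock=29. purged={a.com}
Op 25: tick 3 -> clock=32. purged={c.com}
Op 26: insert b.com -> 10.0.0.1 (expiry=32+7=39). clock=32
Final clock = 32
Final cache (unexpired): {b.com} -> size=1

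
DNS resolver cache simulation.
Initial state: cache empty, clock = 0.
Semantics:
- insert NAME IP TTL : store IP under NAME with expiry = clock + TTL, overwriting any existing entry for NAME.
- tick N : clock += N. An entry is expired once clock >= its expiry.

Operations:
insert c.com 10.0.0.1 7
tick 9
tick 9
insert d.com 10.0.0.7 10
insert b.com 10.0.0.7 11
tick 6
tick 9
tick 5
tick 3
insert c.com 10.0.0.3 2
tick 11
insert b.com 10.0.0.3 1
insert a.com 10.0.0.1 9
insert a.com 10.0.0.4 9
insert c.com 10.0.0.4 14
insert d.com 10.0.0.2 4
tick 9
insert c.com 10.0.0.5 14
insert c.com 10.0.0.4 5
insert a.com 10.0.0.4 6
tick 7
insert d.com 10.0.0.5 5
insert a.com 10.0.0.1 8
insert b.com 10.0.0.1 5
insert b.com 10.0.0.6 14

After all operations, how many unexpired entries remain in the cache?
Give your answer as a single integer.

Answer: 3

Derivation:
Op 1: insert c.com -> 10.0.0.1 (expiry=0+7=7). clock=0
Op 2: tick 9 -> clock=9. purged={c.com}
Op 3: tick 9 -> clock=18.
Op 4: insert d.com -> 10.0.0.7 (expiry=18+10=28). clock=18
Op 5: insert b.com -> 10.0.0.7 (expiry=18+11=29). clock=18
Op 6: tick 6 -> clock=24.
Op 7: tick 9 -> clock=33. purged={b.com,d.com}
Op 8: tick 5 -> clock=38.
Op 9: tick 3 -> clock=41.
Op 10: insert c.com -> 10.0.0.3 (expiry=41+2=43). clock=41
Op 11: tick 11 -> clock=52. purged={c.com}
Op 12: insert b.com -> 10.0.0.3 (expiry=52+1=53). clock=52
Op 13: insert a.com -> 10.0.0.1 (expiry=52+9=61). clock=52
Op 14: insert a.com -> 10.0.0.4 (expiry=52+9=61). clock=52
Op 15: insert c.com -> 10.0.0.4 (expiry=52+14=66). clock=52
Op 16: insert d.com -> 10.0.0.2 (expiry=52+4=56). clock=52
Op 17: tick 9 -> clock=61. purged={a.com,b.com,d.com}
Op 18: insert c.com -> 10.0.0.5 (expiry=61+14=75). clock=61
Op 19: insert c.com -> 10.0.0.4 (expiry=61+5=66). clock=61
Op 20: insert a.com -> 10.0.0.4 (expiry=61+6=67). clock=61
Op 21: tick 7 -> clock=68. purged={a.com,c.com}
Op 22: insert d.com -> 10.0.0.5 (expiry=68+5=73). clock=68
Op 23: insert a.com -> 10.0.0.1 (expiry=68+8=76). clock=68
Op 24: insert b.com -> 10.0.0.1 (expiry=68+5=73). clock=68
Op 25: insert b.com -> 10.0.0.6 (expiry=68+14=82). clock=68
Final cache (unexpired): {a.com,b.com,d.com} -> size=3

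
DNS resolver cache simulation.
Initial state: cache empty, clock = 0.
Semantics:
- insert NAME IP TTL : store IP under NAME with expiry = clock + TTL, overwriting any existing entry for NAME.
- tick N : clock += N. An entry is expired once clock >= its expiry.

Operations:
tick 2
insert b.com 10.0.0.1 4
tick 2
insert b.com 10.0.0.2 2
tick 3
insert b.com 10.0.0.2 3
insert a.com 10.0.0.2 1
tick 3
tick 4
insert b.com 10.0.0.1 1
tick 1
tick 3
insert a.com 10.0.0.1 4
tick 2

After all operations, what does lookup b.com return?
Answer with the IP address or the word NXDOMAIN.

Op 1: tick 2 -> clock=2.
Op 2: insert b.com -> 10.0.0.1 (expiry=2+4=6). clock=2
Op 3: tick 2 -> clock=4.
Op 4: insert b.com -> 10.0.0.2 (expiry=4+2=6). clock=4
Op 5: tick 3 -> clock=7. purged={b.com}
Op 6: insert b.com -> 10.0.0.2 (expiry=7+3=10). clock=7
Op 7: insert a.com -> 10.0.0.2 (expiry=7+1=8). clock=7
Op 8: tick 3 -> clock=10. purged={a.com,b.com}
Op 9: tick 4 -> clock=14.
Op 10: insert b.com -> 10.0.0.1 (expiry=14+1=15). clock=14
Op 11: tick 1 -> clock=15. purged={b.com}
Op 12: tick 3 -> clock=18.
Op 13: insert a.com -> 10.0.0.1 (expiry=18+4=22). clock=18
Op 14: tick 2 -> clock=20.
lookup b.com: not in cache (expired or never inserted)

Answer: NXDOMAIN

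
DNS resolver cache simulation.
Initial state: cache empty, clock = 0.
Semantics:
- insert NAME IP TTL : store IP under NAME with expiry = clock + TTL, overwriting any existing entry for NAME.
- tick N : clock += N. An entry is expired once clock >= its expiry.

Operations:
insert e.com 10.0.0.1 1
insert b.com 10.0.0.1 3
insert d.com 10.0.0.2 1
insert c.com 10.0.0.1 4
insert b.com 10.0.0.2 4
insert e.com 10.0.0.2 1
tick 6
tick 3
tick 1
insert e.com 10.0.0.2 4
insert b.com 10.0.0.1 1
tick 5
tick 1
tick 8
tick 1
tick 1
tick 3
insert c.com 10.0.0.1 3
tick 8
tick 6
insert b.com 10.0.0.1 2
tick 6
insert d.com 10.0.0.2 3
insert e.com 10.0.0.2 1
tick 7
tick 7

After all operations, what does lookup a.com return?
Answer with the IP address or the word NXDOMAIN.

Op 1: insert e.com -> 10.0.0.1 (expiry=0+1=1). clock=0
Op 2: insert b.com -> 10.0.0.1 (expiry=0+3=3). clock=0
Op 3: insert d.com -> 10.0.0.2 (expiry=0+1=1). clock=0
Op 4: insert c.com -> 10.0.0.1 (expiry=0+4=4). clock=0
Op 5: insert b.com -> 10.0.0.2 (expiry=0+4=4). clock=0
Op 6: insert e.com -> 10.0.0.2 (expiry=0+1=1). clock=0
Op 7: tick 6 -> clock=6. purged={b.com,c.com,d.com,e.com}
Op 8: tick 3 -> clock=9.
Op 9: tick 1 -> clock=10.
Op 10: insert e.com -> 10.0.0.2 (expiry=10+4=14). clock=10
Op 11: insert b.com -> 10.0.0.1 (expiry=10+1=11). clock=10
Op 12: tick 5 -> clock=15. purged={b.com,e.com}
Op 13: tick 1 -> clock=16.
Op 14: tick 8 -> clock=24.
Op 15: tick 1 -> clock=25.
Op 16: tick 1 -> clock=26.
Op 17: tick 3 -> clock=29.
Op 18: insert c.com -> 10.0.0.1 (expiry=29+3=32). clock=29
Op 19: tick 8 -> clock=37. purged={c.com}
Op 20: tick 6 -> clock=43.
Op 21: insert b.com -> 10.0.0.1 (expiry=43+2=45). clock=43
Op 22: tick 6 -> clock=49. purged={b.com}
Op 23: insert d.com -> 10.0.0.2 (expiry=49+3=52). clock=49
Op 24: insert e.com -> 10.0.0.2 (expiry=49+1=50). clock=49
Op 25: tick 7 -> clock=56. purged={d.com,e.com}
Op 26: tick 7 -> clock=63.
lookup a.com: not in cache (expired or never inserted)

Answer: NXDOMAIN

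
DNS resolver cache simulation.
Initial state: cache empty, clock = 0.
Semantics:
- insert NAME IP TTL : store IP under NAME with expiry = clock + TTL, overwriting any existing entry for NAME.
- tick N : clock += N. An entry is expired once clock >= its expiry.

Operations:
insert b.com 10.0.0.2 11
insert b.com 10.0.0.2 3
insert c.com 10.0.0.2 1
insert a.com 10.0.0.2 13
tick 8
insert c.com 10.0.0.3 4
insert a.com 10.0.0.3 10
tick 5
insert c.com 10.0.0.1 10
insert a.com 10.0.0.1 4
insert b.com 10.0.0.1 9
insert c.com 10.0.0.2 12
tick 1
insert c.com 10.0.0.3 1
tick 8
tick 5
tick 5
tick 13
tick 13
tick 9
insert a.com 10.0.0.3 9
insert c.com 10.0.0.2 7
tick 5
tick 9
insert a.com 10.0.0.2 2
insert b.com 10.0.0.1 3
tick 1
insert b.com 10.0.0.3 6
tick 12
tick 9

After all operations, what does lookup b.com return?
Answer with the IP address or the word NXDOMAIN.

Answer: NXDOMAIN

Derivation:
Op 1: insert b.com -> 10.0.0.2 (expiry=0+11=11). clock=0
Op 2: insert b.com -> 10.0.0.2 (expiry=0+3=3). clock=0
Op 3: insert c.com -> 10.0.0.2 (expiry=0+1=1). clock=0
Op 4: insert a.com -> 10.0.0.2 (expiry=0+13=13). clock=0
Op 5: tick 8 -> clock=8. purged={b.com,c.com}
Op 6: insert c.com -> 10.0.0.3 (expiry=8+4=12). clock=8
Op 7: insert a.com -> 10.0.0.3 (expiry=8+10=18). clock=8
Op 8: tick 5 -> clock=13. purged={c.com}
Op 9: insert c.com -> 10.0.0.1 (expiry=13+10=23). clock=13
Op 10: insert a.com -> 10.0.0.1 (expiry=13+4=17). clock=13
Op 11: insert b.com -> 10.0.0.1 (expiry=13+9=22). clock=13
Op 12: insert c.com -> 10.0.0.2 (expiry=13+12=25). clock=13
Op 13: tick 1 -> clock=14.
Op 14: insert c.com -> 10.0.0.3 (expiry=14+1=15). clock=14
Op 15: tick 8 -> clock=22. purged={a.com,b.com,c.com}
Op 16: tick 5 -> clock=27.
Op 17: tick 5 -> clock=32.
Op 18: tick 13 -> clock=45.
Op 19: tick 13 -> clock=58.
Op 20: tick 9 -> clock=67.
Op 21: insert a.com -> 10.0.0.3 (expiry=67+9=76). clock=67
Op 22: insert c.com -> 10.0.0.2 (expiry=67+7=74). clock=67
Op 23: tick 5 -> clock=72.
Op 24: tick 9 -> clock=81. purged={a.com,c.com}
Op 25: insert a.com -> 10.0.0.2 (expiry=81+2=83). clock=81
Op 26: insert b.com -> 10.0.0.1 (expiry=81+3=84). clock=81
Op 27: tick 1 -> clock=82.
Op 28: insert b.com -> 10.0.0.3 (expiry=82+6=88). clock=82
Op 29: tick 12 -> clock=94. purged={a.com,b.com}
Op 30: tick 9 -> clock=103.
lookup b.com: not in cache (expired or never inserted)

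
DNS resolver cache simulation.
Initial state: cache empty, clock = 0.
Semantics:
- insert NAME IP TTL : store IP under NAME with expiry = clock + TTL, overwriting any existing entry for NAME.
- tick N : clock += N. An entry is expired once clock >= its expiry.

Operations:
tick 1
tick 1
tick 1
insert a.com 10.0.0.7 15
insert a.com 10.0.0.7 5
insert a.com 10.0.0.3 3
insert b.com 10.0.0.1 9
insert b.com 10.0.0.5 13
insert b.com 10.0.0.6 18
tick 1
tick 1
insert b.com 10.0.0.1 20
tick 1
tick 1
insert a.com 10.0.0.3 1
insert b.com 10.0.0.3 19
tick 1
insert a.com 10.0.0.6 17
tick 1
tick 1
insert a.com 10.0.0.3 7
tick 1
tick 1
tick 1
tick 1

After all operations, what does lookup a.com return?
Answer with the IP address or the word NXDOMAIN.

Op 1: tick 1 -> clock=1.
Op 2: tick 1 -> clock=2.
Op 3: tick 1 -> clock=3.
Op 4: insert a.com -> 10.0.0.7 (expiry=3+15=18). clock=3
Op 5: insert a.com -> 10.0.0.7 (expiry=3+5=8). clock=3
Op 6: insert a.com -> 10.0.0.3 (expiry=3+3=6). clock=3
Op 7: insert b.com -> 10.0.0.1 (expiry=3+9=12). clock=3
Op 8: insert b.com -> 10.0.0.5 (expiry=3+13=16). clock=3
Op 9: insert b.com -> 10.0.0.6 (expiry=3+18=21). clock=3
Op 10: tick 1 -> clock=4.
Op 11: tick 1 -> clock=5.
Op 12: insert b.com -> 10.0.0.1 (expiry=5+20=25). clock=5
Op 13: tick 1 -> clock=6. purged={a.com}
Op 14: tick 1 -> clock=7.
Op 15: insert a.com -> 10.0.0.3 (expiry=7+1=8). clock=7
Op 16: insert b.com -> 10.0.0.3 (expiry=7+19=26). clock=7
Op 17: tick 1 -> clock=8. purged={a.com}
Op 18: insert a.com -> 10.0.0.6 (expiry=8+17=25). clock=8
Op 19: tick 1 -> clock=9.
Op 20: tick 1 -> clock=10.
Op 21: insert a.com -> 10.0.0.3 (expiry=10+7=17). clock=10
Op 22: tick 1 -> clock=11.
Op 23: tick 1 -> clock=12.
Op 24: tick 1 -> clock=13.
Op 25: tick 1 -> clock=14.
lookup a.com: present, ip=10.0.0.3 expiry=17 > clock=14

Answer: 10.0.0.3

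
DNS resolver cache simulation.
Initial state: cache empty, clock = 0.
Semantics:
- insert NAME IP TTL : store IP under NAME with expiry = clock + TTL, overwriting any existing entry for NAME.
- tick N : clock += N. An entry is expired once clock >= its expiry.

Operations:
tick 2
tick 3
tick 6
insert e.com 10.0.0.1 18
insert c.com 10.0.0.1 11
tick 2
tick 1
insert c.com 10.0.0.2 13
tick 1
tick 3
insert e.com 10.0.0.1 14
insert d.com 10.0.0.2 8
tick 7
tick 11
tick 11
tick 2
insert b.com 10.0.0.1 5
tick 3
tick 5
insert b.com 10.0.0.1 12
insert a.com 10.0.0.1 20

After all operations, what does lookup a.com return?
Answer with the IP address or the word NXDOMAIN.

Op 1: tick 2 -> clock=2.
Op 2: tick 3 -> clock=5.
Op 3: tick 6 -> clock=11.
Op 4: insert e.com -> 10.0.0.1 (expiry=11+18=29). clock=11
Op 5: insert c.com -> 10.0.0.1 (expiry=11+11=22). clock=11
Op 6: tick 2 -> clock=13.
Op 7: tick 1 -> clock=14.
Op 8: insert c.com -> 10.0.0.2 (expiry=14+13=27). clock=14
Op 9: tick 1 -> clock=15.
Op 10: tick 3 -> clock=18.
Op 11: insert e.com -> 10.0.0.1 (expiry=18+14=32). clock=18
Op 12: insert d.com -> 10.0.0.2 (expiry=18+8=26). clock=18
Op 13: tick 7 -> clock=25.
Op 14: tick 11 -> clock=36. purged={c.com,d.com,e.com}
Op 15: tick 11 -> clock=47.
Op 16: tick 2 -> clock=49.
Op 17: insert b.com -> 10.0.0.1 (expiry=49+5=54). clock=49
Op 18: tick 3 -> clock=52.
Op 19: tick 5 -> clock=57. purged={b.com}
Op 20: insert b.com -> 10.0.0.1 (expiry=57+12=69). clock=57
Op 21: insert a.com -> 10.0.0.1 (expiry=57+20=77). clock=57
lookup a.com: present, ip=10.0.0.1 expiry=77 > clock=57

Answer: 10.0.0.1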